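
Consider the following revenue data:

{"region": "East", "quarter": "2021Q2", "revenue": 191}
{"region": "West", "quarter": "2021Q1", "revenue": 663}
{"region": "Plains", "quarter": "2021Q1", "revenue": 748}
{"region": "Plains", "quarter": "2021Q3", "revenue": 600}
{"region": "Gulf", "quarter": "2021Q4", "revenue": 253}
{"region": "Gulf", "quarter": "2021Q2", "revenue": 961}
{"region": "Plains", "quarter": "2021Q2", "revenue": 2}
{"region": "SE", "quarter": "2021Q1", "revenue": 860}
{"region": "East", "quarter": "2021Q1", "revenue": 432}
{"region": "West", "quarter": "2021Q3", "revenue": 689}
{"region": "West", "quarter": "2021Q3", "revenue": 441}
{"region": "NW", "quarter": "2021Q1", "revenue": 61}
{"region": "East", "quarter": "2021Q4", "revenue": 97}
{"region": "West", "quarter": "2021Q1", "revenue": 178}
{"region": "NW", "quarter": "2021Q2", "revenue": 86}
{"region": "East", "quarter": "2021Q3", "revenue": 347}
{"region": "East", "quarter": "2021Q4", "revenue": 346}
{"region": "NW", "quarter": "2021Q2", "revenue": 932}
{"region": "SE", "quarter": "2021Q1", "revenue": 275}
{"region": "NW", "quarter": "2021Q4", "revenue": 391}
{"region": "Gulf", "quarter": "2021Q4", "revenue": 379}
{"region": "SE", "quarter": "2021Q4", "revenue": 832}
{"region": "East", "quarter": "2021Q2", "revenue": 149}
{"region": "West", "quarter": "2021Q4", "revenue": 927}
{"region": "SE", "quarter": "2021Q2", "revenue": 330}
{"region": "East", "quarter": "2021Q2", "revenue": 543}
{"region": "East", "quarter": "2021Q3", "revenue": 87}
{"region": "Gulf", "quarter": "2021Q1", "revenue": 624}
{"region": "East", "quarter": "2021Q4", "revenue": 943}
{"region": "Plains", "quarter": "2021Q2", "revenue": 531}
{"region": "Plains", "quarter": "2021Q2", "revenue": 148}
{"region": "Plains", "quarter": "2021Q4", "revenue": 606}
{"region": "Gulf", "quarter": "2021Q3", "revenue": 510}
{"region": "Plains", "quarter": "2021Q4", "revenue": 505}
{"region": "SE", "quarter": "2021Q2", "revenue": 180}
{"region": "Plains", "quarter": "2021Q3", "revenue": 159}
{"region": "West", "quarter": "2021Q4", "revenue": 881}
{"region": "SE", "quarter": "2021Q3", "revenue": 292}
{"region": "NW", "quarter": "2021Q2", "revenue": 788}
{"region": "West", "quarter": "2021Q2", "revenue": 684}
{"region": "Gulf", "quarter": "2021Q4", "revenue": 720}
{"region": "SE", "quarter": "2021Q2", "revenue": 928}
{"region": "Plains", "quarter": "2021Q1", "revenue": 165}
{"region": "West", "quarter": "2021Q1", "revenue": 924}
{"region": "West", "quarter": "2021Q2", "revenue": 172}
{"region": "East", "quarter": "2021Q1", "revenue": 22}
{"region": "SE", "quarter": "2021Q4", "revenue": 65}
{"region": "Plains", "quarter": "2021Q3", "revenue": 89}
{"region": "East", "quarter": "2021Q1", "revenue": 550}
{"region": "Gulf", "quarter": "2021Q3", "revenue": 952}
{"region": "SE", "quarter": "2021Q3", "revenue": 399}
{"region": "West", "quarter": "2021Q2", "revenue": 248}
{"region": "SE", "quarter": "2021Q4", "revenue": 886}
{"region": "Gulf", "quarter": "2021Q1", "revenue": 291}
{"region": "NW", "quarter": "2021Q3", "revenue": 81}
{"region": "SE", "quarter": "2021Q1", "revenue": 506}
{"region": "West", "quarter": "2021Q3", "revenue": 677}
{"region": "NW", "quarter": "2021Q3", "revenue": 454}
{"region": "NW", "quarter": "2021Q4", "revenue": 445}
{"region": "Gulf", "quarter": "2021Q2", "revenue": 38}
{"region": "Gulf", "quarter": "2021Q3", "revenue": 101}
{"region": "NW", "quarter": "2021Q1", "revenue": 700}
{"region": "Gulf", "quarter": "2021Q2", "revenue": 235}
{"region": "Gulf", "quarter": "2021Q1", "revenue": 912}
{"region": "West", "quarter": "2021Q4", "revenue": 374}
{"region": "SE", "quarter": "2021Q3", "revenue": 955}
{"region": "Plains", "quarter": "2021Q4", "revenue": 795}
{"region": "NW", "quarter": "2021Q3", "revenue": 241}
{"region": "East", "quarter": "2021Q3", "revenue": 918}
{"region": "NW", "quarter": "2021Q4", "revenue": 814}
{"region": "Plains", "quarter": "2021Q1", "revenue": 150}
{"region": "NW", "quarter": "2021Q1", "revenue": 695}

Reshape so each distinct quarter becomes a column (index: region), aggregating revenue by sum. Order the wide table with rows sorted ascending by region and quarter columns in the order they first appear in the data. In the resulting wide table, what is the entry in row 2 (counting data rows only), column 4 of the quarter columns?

With rows sorted ascending by region, row 2 is region=Gulf. quarter columns in first-appearance order: 2021Q2, 2021Q1, 2021Q3, 2021Q4; column 4 is 2021Q4.
Long rows with region=Gulf, quarter=2021Q4: 253 + 379 + 720 = 1352.

1352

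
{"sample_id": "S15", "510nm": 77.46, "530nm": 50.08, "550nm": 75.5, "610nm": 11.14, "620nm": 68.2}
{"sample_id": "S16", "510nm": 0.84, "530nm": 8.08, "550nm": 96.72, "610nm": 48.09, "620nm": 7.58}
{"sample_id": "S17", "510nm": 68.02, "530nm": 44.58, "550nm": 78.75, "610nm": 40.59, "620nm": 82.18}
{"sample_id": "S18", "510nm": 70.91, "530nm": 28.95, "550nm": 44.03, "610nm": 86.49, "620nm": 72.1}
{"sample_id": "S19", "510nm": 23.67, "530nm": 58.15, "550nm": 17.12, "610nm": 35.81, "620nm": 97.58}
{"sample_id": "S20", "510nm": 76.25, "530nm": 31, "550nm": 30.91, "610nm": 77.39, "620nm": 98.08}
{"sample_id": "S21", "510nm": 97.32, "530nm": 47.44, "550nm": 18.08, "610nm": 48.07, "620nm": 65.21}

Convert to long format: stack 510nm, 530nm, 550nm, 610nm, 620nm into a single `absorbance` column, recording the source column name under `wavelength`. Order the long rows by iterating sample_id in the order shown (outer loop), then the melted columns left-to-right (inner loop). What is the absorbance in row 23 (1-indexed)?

17.12

35 rows total (7 × 5). Row 23: index ⌊(23-1)/5⌋ = 4 into sample_id → S19; (23-1) mod 5 = 2 into the melted columns → 550nm.
So row 23 is (S19, 550nm, 17.12); absorbance = 17.12.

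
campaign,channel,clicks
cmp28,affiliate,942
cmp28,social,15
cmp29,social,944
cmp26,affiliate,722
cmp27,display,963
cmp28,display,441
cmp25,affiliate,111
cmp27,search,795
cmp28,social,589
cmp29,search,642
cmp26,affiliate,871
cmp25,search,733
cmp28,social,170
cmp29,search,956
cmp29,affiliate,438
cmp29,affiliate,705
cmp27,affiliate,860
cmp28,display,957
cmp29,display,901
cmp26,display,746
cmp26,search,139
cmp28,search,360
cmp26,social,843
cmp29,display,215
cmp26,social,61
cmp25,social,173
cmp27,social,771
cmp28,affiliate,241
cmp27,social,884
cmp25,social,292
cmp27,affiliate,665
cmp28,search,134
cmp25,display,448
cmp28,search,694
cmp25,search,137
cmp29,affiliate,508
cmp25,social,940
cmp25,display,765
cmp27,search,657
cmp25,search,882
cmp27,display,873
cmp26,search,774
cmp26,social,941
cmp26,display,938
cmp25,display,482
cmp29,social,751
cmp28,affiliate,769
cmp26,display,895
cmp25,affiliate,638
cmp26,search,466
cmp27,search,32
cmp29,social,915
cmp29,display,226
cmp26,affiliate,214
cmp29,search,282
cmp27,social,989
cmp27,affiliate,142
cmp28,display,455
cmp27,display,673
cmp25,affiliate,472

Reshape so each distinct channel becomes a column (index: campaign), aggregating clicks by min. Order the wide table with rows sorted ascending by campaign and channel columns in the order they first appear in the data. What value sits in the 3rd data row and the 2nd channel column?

771

With rows sorted ascending by campaign, row 3 is campaign=cmp27. channel columns in first-appearance order: affiliate, social, display, search; column 2 is social.
Long rows with campaign=cmp27, channel=social: min(771, 884, 989) = 771.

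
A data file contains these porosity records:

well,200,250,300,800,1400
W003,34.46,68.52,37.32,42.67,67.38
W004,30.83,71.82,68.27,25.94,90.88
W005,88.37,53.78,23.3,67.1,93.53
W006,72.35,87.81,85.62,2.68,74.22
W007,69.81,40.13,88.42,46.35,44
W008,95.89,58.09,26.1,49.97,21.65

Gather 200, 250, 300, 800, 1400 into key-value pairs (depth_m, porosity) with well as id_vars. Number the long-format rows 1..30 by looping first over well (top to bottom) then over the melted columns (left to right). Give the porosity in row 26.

30 rows total (6 × 5). Row 26: index ⌊(26-1)/5⌋ = 5 into well → W008; (26-1) mod 5 = 0 into the melted columns → 200.
So row 26 is (W008, 200, 95.89); porosity = 95.89.

95.89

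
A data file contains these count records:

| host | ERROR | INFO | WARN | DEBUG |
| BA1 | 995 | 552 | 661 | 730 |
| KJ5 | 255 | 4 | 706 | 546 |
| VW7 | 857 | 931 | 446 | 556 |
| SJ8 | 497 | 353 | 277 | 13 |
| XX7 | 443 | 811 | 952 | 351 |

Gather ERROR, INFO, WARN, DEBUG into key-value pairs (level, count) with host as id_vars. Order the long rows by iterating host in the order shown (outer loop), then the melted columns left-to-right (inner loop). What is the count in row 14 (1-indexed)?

353

20 rows total (5 × 4). Row 14: index ⌊(14-1)/4⌋ = 3 into host → SJ8; (14-1) mod 4 = 1 into the melted columns → INFO.
So row 14 is (SJ8, INFO, 353); count = 353.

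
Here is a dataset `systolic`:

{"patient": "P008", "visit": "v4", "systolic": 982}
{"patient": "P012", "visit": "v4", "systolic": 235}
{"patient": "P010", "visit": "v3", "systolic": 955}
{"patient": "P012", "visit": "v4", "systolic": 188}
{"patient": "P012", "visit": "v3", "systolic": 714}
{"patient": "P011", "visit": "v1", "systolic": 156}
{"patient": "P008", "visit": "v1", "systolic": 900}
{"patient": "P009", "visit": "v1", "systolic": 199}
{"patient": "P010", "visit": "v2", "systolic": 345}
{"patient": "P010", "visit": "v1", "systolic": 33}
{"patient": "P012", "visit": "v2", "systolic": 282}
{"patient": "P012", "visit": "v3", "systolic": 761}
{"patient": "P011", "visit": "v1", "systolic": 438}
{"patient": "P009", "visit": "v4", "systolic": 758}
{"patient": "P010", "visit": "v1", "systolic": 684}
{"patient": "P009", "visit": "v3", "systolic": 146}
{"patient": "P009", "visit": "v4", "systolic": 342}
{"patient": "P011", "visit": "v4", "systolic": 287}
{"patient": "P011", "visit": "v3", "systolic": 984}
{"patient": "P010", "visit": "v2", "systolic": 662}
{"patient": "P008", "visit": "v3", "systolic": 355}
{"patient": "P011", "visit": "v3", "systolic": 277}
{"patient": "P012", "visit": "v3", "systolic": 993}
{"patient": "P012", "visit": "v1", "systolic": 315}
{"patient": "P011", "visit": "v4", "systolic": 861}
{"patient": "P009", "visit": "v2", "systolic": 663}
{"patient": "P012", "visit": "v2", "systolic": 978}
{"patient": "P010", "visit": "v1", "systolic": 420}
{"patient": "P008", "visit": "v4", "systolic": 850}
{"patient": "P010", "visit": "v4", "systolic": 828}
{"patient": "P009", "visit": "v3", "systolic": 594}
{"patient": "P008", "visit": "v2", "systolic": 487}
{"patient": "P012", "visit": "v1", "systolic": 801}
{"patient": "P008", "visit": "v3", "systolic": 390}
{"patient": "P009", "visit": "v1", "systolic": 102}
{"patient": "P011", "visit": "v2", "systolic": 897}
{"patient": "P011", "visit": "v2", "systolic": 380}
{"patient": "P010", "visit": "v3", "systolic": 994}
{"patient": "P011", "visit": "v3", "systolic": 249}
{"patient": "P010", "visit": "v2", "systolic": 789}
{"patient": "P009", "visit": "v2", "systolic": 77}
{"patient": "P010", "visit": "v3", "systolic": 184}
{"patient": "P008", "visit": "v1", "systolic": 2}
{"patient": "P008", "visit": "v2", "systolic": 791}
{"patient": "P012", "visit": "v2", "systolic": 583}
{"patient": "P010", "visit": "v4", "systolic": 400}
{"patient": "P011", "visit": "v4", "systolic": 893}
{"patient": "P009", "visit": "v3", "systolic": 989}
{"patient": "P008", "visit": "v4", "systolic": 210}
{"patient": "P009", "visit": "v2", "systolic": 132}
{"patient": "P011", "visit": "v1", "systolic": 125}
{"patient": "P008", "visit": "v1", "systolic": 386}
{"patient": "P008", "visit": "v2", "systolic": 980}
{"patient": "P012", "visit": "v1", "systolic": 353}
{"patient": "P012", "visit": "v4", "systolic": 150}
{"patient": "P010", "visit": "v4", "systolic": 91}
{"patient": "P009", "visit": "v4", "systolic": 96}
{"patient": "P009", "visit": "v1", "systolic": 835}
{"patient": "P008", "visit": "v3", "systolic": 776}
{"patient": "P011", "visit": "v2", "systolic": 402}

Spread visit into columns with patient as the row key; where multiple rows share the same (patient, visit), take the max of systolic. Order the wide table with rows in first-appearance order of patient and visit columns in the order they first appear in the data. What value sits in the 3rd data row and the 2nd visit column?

With rows in first-appearance order of patient, row 3 is patient=P010. visit columns in first-appearance order: v4, v3, v1, v2; column 2 is v3.
Long rows with patient=P010, visit=v3: max(955, 994, 184) = 994.

994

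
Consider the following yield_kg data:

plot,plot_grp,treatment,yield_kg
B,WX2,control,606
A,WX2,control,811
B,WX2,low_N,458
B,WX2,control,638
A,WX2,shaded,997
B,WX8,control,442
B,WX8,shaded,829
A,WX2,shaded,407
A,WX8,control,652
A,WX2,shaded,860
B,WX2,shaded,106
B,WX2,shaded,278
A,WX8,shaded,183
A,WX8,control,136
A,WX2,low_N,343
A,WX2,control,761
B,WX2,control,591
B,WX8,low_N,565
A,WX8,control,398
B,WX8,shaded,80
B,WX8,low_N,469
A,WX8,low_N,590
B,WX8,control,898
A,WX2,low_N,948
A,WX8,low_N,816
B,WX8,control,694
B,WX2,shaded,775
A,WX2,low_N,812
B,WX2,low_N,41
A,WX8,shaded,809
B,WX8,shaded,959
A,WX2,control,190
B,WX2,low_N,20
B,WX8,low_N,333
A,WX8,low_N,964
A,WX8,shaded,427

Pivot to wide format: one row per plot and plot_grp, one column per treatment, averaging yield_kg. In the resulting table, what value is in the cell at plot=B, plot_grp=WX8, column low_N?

455.67

Rows with plot=B, plot_grp=WX8 and treatment=low_N: yield_kg values are 565, 469, 333.
(565 + 469 + 333) / 3 = 455.67.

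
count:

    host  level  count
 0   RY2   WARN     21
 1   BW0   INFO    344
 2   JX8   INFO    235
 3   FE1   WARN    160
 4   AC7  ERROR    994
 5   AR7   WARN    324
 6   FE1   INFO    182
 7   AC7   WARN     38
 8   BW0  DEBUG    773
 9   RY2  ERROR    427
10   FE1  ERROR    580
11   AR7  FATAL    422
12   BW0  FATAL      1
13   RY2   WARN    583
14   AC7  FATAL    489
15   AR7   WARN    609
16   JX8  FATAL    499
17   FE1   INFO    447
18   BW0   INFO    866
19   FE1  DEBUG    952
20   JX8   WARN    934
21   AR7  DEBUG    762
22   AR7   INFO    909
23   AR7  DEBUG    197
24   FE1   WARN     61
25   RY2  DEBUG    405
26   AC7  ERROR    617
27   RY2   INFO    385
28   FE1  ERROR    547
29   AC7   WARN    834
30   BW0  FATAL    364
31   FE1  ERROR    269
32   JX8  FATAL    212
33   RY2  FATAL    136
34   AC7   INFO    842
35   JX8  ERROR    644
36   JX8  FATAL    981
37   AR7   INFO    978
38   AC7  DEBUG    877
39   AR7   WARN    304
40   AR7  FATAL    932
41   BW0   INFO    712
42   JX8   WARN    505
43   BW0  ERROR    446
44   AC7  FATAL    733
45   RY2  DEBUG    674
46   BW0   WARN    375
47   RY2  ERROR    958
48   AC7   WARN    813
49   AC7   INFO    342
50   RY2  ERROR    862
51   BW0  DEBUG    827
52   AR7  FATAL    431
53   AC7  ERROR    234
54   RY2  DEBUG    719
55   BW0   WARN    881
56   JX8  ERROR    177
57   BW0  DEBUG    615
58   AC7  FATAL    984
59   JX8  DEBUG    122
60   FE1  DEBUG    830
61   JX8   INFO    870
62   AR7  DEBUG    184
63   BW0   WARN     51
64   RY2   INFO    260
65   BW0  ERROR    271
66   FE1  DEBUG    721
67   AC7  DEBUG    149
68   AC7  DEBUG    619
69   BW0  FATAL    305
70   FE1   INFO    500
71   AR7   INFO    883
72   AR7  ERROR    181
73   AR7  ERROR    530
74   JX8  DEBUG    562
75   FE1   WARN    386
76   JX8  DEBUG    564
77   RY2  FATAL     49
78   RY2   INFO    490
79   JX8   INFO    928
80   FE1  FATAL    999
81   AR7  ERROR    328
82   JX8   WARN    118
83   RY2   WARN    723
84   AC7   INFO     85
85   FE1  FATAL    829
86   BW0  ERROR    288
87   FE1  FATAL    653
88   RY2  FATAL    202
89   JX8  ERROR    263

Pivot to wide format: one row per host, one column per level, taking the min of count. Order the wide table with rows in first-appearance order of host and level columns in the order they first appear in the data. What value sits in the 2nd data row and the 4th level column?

615

With rows in first-appearance order of host, row 2 is host=BW0. level columns in first-appearance order: WARN, INFO, ERROR, DEBUG, FATAL; column 4 is DEBUG.
Long rows with host=BW0, level=DEBUG: min(773, 827, 615) = 615.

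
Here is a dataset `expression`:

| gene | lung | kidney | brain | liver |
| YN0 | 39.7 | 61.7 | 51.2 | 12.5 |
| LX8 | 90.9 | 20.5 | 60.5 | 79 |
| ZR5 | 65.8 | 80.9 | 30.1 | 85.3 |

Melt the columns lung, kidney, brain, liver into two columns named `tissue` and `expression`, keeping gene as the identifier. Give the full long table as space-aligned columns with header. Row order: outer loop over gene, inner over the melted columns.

Each (gene, column) pair becomes one row: 3 × 4 = 12 rows.
For example, (YN0, lung) → expression=39.7.

gene  tissue  expression
YN0   lung    39.7      
YN0   kidney  61.7      
YN0   brain   51.2      
YN0   liver   12.5      
LX8   lung    90.9      
LX8   kidney  20.5      
LX8   brain   60.5      
LX8   liver   79        
ZR5   lung    65.8      
ZR5   kidney  80.9      
ZR5   brain   30.1      
ZR5   liver   85.3      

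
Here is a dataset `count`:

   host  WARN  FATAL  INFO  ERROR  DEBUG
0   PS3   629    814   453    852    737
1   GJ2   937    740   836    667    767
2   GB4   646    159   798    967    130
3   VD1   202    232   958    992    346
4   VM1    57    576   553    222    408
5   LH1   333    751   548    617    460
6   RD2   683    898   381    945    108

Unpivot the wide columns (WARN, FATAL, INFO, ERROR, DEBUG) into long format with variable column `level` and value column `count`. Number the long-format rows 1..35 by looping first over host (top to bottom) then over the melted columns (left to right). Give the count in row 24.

35 rows total (7 × 5). Row 24: index ⌊(24-1)/5⌋ = 4 into host → VM1; (24-1) mod 5 = 3 into the melted columns → ERROR.
So row 24 is (VM1, ERROR, 222); count = 222.

222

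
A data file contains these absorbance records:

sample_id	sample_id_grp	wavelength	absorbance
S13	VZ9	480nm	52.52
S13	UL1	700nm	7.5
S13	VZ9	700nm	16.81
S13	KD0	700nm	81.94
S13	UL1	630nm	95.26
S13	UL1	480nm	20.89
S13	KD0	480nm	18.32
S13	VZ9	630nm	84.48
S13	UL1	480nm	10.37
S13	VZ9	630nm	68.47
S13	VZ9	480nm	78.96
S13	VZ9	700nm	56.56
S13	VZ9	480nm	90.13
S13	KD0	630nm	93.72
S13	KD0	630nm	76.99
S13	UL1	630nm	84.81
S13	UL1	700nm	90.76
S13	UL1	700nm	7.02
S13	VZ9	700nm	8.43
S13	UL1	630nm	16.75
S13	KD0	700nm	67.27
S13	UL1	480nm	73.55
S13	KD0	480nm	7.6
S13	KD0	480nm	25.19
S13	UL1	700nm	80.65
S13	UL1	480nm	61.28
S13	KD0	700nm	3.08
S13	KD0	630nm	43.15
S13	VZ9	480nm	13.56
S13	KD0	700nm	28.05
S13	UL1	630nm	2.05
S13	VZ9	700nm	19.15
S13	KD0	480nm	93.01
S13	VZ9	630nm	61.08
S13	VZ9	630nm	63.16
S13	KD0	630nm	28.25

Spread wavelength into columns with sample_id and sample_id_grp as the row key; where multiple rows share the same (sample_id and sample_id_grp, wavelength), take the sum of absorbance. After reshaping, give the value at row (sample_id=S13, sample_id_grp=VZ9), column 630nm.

277.19

Rows with sample_id=S13, sample_id_grp=VZ9 and wavelength=630nm: absorbance values are 84.48, 68.47, 61.08, 63.16.
84.48 + 68.47 + 61.08 + 63.16 = 277.19.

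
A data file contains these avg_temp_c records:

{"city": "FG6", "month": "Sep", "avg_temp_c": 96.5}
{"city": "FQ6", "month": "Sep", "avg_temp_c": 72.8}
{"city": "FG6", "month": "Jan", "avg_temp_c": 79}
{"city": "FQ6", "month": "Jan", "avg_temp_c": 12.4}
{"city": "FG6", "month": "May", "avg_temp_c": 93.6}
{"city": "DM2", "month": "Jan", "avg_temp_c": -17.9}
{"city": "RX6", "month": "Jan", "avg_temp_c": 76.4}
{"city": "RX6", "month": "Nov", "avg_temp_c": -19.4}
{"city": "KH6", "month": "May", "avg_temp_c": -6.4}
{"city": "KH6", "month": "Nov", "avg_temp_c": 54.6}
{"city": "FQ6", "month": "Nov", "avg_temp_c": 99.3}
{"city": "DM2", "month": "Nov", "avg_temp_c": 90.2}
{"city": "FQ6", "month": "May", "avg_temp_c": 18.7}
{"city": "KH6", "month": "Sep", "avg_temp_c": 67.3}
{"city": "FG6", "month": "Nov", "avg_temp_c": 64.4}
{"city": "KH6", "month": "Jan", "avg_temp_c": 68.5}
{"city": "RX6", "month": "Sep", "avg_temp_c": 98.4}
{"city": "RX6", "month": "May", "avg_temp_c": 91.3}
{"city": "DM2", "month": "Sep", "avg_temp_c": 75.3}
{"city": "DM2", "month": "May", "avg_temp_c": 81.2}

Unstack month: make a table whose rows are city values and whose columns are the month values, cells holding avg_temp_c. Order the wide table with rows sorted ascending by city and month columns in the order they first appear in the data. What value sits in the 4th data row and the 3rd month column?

With rows sorted ascending by city, row 4 is city=KH6. month columns in first-appearance order: Sep, Jan, May, Nov; column 3 is May.
Long rows with city=KH6, month=May: avg_temp_c = -6.4.

-6.4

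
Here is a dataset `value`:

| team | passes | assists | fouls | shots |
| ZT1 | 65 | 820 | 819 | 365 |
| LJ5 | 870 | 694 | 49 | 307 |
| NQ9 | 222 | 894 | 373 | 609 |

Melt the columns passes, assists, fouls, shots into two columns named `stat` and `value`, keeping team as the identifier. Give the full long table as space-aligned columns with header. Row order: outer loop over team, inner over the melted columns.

team  stat     value
ZT1   passes   65   
ZT1   assists  820  
ZT1   fouls    819  
ZT1   shots    365  
LJ5   passes   870  
LJ5   assists  694  
LJ5   fouls    49   
LJ5   shots    307  
NQ9   passes   222  
NQ9   assists  894  
NQ9   fouls    373  
NQ9   shots    609  

Each (team, column) pair becomes one row: 3 × 4 = 12 rows.
For example, (ZT1, passes) → value=65.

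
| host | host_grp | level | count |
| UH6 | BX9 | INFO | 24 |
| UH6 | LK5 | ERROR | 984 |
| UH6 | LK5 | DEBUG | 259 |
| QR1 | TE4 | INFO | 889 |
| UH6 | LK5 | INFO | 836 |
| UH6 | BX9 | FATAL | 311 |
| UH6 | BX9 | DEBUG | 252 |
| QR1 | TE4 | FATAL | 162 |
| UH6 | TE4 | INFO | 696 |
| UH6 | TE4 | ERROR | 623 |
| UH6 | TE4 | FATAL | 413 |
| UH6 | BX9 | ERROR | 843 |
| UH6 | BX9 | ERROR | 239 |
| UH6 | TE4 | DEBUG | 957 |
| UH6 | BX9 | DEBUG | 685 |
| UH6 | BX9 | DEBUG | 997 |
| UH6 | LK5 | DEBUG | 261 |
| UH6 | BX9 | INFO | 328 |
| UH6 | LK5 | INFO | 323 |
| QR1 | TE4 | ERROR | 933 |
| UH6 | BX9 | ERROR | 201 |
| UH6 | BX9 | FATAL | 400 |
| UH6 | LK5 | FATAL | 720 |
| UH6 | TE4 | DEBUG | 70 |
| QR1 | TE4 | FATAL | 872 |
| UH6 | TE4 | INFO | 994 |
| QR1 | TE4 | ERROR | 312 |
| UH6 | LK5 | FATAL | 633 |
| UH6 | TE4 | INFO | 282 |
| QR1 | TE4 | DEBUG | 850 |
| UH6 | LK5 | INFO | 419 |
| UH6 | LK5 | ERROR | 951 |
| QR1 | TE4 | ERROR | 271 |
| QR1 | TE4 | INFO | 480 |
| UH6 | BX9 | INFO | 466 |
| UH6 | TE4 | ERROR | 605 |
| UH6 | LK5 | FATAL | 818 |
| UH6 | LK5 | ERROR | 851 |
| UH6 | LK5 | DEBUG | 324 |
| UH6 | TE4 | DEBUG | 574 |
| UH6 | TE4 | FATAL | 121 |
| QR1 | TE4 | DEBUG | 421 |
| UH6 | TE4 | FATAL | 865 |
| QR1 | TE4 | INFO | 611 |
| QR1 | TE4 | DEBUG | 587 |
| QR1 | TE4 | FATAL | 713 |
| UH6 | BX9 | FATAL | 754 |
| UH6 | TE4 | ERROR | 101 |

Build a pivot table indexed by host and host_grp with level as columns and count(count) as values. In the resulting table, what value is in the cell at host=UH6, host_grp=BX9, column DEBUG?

Rows with host=UH6, host_grp=BX9 and level=DEBUG: count values are 252, 685, 997.
3 rows match — count = 3.

3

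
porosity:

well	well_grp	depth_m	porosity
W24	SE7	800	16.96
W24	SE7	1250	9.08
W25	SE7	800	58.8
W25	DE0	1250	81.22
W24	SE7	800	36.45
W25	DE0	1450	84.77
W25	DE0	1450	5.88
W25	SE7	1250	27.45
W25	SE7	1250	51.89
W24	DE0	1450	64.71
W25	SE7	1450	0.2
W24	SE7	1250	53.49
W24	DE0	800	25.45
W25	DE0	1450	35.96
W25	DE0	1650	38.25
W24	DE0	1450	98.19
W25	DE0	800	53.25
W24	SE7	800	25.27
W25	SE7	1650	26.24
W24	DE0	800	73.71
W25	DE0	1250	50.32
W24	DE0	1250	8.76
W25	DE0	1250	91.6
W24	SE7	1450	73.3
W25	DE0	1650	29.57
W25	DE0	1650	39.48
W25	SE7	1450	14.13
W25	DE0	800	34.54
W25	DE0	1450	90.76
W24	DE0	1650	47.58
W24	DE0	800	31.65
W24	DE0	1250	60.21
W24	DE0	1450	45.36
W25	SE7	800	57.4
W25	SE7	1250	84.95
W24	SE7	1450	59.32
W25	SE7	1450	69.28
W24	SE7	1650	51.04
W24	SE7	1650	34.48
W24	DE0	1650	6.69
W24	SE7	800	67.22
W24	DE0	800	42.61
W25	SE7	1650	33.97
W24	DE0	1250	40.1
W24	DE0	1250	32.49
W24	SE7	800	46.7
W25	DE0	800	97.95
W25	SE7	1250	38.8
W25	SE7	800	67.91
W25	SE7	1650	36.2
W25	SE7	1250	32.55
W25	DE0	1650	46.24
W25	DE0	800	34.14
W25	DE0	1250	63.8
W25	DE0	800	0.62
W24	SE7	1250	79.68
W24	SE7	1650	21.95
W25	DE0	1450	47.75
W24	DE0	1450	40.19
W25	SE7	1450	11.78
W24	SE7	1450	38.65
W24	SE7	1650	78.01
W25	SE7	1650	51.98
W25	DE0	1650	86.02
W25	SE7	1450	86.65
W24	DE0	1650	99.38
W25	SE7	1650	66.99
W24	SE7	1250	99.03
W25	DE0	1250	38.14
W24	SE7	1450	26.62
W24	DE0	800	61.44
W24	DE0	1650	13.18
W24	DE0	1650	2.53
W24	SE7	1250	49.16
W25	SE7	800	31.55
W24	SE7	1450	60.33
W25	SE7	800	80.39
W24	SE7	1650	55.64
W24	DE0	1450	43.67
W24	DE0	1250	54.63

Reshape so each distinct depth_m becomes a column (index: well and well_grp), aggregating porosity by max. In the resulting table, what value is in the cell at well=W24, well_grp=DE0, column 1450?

Rows with well=W24, well_grp=DE0 and depth_m=1450: porosity values are 64.71, 98.19, 45.36, 40.19, 43.67.
max(64.71, 98.19, 45.36, 40.19, 43.67) = 98.19.

98.19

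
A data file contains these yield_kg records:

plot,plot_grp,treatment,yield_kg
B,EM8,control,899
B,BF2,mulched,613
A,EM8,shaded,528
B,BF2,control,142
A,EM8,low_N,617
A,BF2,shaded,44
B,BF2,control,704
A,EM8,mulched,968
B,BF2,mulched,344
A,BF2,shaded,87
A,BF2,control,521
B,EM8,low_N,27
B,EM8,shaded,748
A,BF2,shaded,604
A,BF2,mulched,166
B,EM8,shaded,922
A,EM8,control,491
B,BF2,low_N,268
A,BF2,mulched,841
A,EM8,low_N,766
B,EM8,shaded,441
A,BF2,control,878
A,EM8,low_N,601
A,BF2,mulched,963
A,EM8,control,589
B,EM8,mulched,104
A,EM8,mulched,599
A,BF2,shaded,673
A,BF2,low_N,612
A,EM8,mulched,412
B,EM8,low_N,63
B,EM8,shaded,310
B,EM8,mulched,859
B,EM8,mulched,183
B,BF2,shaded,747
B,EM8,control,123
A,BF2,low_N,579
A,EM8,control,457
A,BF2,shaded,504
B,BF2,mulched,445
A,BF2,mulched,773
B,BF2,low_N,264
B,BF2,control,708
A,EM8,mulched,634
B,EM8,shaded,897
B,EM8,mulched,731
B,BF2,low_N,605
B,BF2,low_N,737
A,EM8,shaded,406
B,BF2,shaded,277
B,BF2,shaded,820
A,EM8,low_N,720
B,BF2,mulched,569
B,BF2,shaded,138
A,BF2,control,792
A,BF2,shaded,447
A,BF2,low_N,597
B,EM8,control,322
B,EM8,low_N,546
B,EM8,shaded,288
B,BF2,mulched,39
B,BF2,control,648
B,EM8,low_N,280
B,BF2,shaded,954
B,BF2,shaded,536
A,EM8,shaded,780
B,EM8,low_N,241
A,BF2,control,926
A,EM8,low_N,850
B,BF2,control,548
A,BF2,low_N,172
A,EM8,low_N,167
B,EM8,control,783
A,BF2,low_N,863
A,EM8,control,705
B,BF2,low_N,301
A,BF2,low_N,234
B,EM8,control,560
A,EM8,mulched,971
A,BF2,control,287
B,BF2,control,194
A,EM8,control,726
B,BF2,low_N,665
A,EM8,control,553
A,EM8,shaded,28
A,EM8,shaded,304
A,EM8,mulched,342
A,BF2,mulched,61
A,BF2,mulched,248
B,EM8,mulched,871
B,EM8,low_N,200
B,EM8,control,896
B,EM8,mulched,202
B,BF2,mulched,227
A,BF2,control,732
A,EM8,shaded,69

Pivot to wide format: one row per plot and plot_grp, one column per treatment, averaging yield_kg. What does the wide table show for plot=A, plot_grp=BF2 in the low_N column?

Rows with plot=A, plot_grp=BF2 and treatment=low_N: yield_kg values are 612, 579, 597, 172, 863, 234.
(612 + 579 + 597 + 172 + 863 + 234) / 6 = 509.50.

509.50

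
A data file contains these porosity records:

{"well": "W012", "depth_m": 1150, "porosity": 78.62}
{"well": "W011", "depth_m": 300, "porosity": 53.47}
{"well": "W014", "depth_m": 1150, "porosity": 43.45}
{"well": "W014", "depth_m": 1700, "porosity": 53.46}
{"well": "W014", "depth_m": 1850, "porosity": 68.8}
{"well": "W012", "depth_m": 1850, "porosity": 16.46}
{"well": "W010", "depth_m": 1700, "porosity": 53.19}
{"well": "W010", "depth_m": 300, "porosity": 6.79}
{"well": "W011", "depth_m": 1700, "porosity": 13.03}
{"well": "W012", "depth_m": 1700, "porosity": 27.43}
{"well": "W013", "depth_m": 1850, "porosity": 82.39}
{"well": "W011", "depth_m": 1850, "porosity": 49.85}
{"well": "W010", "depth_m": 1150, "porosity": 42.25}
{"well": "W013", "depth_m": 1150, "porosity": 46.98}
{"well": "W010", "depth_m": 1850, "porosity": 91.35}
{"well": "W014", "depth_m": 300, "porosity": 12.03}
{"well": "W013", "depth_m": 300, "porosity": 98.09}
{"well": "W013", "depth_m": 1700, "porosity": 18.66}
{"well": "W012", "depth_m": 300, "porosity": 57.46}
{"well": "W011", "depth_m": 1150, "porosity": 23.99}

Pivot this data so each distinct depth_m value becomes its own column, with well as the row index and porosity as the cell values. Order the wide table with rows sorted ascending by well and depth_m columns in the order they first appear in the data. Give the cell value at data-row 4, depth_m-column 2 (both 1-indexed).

98.09

With rows sorted ascending by well, row 4 is well=W013. depth_m columns in first-appearance order: 1150, 300, 1700, 1850; column 2 is 300.
Long rows with well=W013, depth_m=300: porosity = 98.09.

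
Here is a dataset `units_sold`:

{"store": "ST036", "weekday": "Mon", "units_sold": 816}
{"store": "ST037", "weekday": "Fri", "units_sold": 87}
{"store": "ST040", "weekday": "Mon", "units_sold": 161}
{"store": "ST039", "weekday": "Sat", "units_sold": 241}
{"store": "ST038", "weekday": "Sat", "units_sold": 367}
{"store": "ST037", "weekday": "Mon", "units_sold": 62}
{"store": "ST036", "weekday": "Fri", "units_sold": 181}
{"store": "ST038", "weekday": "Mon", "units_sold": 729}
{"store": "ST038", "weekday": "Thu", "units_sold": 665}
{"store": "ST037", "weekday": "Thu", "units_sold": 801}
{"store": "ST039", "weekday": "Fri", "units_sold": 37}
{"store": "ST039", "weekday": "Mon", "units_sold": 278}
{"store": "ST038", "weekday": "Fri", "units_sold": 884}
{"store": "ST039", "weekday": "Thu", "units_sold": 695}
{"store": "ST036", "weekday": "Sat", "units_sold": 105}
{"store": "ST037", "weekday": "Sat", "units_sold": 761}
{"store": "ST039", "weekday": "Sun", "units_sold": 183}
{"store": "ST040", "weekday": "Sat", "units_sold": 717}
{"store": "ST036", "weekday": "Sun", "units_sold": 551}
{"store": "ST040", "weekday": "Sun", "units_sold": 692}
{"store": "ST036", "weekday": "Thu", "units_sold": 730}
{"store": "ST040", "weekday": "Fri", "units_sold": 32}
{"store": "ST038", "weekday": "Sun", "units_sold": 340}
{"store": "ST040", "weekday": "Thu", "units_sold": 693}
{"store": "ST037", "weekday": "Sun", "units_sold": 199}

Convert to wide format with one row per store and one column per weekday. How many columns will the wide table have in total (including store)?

1 column for store plus 5 distinct weekday values → 6 columns.

6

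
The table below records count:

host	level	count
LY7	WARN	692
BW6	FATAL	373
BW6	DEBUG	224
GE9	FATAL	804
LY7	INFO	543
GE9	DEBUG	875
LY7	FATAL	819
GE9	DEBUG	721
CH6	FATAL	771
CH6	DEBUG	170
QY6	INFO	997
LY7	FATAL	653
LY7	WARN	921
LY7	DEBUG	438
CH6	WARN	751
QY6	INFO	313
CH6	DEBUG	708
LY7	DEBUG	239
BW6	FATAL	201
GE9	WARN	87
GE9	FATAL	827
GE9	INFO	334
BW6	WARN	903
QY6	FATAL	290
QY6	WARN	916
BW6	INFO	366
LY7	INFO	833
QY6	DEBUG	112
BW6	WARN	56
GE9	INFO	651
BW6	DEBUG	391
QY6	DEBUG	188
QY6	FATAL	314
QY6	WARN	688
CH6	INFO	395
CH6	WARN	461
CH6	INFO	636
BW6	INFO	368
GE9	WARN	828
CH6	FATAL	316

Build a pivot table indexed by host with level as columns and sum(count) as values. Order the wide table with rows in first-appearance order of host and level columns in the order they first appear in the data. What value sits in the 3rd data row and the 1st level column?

With rows in first-appearance order of host, row 3 is host=GE9. level columns in first-appearance order: WARN, FATAL, DEBUG, INFO; column 1 is WARN.
Long rows with host=GE9, level=WARN: 87 + 828 = 915.

915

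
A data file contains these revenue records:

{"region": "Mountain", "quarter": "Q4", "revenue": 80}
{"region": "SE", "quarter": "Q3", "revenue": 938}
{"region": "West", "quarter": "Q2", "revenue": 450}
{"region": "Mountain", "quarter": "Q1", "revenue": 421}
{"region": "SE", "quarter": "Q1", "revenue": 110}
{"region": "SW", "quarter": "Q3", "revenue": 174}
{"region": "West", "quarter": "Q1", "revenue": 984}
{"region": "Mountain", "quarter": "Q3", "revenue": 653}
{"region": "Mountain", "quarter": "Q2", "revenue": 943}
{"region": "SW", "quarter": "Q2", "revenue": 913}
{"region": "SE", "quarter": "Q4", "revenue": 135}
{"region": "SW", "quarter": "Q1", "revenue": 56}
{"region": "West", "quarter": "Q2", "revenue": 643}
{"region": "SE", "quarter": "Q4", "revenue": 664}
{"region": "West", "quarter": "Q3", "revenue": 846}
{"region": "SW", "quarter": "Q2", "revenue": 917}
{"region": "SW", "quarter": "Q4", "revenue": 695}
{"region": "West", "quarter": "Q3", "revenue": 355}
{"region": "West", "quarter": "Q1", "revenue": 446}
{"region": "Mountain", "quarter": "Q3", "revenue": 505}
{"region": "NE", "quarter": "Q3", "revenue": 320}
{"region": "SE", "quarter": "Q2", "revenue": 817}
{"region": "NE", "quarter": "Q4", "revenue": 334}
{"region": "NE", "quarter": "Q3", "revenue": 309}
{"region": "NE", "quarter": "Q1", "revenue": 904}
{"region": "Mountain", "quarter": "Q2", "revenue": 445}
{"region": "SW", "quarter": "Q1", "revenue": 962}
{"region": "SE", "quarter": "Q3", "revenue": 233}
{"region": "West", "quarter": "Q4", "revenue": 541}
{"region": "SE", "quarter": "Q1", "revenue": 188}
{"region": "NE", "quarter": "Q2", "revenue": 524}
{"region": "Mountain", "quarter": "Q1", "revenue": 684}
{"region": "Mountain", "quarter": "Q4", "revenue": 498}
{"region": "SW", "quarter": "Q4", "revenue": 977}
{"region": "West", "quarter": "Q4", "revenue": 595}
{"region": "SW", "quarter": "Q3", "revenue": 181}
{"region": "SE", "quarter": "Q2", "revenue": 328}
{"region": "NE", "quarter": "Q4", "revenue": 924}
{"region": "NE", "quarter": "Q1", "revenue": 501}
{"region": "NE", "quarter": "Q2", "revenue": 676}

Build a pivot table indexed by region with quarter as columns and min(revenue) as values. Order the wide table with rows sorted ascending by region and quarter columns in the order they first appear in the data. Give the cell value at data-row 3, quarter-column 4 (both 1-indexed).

With rows sorted ascending by region, row 3 is region=SE. quarter columns in first-appearance order: Q4, Q3, Q2, Q1; column 4 is Q1.
Long rows with region=SE, quarter=Q1: min(110, 188) = 110.

110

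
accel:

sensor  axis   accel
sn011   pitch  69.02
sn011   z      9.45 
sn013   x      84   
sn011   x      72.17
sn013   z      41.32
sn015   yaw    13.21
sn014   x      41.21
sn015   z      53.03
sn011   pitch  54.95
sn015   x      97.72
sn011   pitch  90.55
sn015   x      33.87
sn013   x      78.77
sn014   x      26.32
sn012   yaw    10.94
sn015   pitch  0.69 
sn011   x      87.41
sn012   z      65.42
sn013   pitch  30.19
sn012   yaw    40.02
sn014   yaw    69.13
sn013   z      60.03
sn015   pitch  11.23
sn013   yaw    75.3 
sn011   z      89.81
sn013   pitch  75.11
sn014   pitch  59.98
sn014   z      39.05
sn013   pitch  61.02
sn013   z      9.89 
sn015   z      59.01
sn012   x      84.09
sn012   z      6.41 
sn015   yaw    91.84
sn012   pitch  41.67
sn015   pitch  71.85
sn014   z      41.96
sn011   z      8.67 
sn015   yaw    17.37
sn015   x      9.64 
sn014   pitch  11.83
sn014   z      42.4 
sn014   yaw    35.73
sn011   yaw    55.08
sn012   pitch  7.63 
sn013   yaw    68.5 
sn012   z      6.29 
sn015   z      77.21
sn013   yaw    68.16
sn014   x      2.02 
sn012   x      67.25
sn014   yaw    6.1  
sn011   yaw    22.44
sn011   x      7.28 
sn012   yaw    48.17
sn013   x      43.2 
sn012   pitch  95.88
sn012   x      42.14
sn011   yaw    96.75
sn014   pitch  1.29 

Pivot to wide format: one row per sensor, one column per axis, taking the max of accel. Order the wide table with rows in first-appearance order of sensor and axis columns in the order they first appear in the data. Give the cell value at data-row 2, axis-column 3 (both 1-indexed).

With rows in first-appearance order of sensor, row 2 is sensor=sn013. axis columns in first-appearance order: pitch, z, x, yaw; column 3 is x.
Long rows with sensor=sn013, axis=x: max(84, 78.77, 43.2) = 84.

84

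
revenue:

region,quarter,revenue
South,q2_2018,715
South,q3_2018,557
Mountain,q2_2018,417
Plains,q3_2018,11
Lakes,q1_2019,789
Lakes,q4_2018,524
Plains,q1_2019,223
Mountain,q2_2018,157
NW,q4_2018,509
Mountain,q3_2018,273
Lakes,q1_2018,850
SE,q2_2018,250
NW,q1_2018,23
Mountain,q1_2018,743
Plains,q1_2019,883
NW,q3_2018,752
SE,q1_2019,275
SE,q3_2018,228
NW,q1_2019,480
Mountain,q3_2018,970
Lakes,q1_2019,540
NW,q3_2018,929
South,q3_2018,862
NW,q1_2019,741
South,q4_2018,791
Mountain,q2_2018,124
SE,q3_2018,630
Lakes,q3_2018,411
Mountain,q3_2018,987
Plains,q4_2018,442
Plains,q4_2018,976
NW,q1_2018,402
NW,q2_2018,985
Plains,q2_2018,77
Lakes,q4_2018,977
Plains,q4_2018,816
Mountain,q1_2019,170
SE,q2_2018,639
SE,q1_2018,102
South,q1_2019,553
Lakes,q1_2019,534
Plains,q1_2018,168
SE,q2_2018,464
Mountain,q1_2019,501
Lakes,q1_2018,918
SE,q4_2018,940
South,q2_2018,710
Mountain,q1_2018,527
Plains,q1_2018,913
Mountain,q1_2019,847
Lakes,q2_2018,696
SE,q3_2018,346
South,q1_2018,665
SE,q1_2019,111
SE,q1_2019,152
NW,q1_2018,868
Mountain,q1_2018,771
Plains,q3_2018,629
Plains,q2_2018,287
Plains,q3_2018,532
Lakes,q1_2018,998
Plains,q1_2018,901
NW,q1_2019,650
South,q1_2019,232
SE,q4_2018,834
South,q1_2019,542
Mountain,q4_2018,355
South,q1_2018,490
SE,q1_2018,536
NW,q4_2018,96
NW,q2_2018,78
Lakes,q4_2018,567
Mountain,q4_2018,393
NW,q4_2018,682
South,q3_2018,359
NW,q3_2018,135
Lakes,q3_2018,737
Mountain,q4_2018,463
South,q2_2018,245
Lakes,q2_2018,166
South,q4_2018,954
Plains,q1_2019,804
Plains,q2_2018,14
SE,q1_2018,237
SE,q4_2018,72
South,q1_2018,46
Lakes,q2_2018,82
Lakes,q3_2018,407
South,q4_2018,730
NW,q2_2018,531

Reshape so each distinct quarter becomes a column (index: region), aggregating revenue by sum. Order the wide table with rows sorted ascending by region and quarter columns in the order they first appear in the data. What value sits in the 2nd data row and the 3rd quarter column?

1518

With rows sorted ascending by region, row 2 is region=Mountain. quarter columns in first-appearance order: q2_2018, q3_2018, q1_2019, q4_2018, q1_2018; column 3 is q1_2019.
Long rows with region=Mountain, quarter=q1_2019: 170 + 501 + 847 = 1518.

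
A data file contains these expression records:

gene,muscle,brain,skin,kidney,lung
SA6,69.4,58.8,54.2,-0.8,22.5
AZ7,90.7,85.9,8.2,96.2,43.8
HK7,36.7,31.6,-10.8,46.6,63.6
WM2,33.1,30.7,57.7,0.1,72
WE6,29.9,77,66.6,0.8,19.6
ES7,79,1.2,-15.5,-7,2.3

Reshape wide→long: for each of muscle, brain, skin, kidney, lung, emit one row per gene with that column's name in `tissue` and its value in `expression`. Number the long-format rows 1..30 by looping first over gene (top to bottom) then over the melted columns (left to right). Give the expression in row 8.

8.2

30 rows total (6 × 5). Row 8: index ⌊(8-1)/5⌋ = 1 into gene → AZ7; (8-1) mod 5 = 2 into the melted columns → skin.
So row 8 is (AZ7, skin, 8.2); expression = 8.2.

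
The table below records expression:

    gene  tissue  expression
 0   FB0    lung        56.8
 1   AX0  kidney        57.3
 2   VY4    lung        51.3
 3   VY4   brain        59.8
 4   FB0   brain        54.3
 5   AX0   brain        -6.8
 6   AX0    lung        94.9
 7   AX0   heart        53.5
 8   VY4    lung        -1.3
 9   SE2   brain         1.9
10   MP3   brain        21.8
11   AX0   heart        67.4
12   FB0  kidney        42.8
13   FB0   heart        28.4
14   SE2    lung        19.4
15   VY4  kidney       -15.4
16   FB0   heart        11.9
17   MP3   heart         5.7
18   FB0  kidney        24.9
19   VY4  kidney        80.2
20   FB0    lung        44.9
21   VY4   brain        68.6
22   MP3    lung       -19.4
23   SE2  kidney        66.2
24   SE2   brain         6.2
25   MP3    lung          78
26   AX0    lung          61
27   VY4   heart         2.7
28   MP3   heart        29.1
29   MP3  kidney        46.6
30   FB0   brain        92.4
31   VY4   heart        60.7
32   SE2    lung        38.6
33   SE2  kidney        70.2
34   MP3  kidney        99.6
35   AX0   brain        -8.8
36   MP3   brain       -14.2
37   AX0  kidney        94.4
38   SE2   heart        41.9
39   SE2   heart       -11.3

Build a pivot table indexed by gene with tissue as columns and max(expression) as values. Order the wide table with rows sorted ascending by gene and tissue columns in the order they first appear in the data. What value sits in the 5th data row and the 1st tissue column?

51.3

With rows sorted ascending by gene, row 5 is gene=VY4. tissue columns in first-appearance order: lung, kidney, brain, heart; column 1 is lung.
Long rows with gene=VY4, tissue=lung: max(51.3, -1.3) = 51.3.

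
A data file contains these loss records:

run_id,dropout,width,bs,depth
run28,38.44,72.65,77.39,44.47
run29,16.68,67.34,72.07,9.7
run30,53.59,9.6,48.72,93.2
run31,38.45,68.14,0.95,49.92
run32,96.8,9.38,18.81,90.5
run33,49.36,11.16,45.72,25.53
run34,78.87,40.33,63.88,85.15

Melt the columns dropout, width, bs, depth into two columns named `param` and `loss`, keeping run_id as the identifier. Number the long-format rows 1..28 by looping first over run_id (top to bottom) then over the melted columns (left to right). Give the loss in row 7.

28 rows total (7 × 4). Row 7: index ⌊(7-1)/4⌋ = 1 into run_id → run29; (7-1) mod 4 = 2 into the melted columns → bs.
So row 7 is (run29, bs, 72.07); loss = 72.07.

72.07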